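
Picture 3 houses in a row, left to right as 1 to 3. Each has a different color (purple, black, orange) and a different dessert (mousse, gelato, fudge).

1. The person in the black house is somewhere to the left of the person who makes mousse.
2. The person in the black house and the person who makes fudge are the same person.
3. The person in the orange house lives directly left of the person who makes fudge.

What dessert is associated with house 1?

gelato

Clue 3: the person in the orange house is in house 1.
By clue 3, the person who makes fudge is in house 2.
The only color still possible for house 3 is purple.
House 1's dessert must be gelato (nothing else left).
House 3's dessert must be mousse (nothing else left).
House 2's color must be black (nothing else left).
So: house 1 = orange/gelato, house 2 = black/fudge, house 3 = purple/mousse.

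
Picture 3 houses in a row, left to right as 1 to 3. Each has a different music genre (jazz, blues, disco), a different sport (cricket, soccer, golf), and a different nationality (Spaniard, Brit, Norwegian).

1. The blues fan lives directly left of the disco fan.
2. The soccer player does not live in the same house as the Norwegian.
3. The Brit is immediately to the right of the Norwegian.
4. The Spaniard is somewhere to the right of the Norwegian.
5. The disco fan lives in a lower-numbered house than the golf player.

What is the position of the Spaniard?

3

Clue 5: the disco fan is in house 2.
Clue 5 places the golf player in house 3.
So house 3 gets jazz for music genre.
House 1 nationality: only Norwegian fits.
Clue 2 places the soccer player in house 2.
Clue 3 places the Brit in house 2.
The only music genre still possible for house 1 is blues.
House 1's sport must be cricket (nothing else left).
House 3's nationality must be Spaniard (nothing else left).
So: house 1 = blues/cricket/Norwegian, house 2 = disco/soccer/Brit, house 3 = jazz/golf/Spaniard.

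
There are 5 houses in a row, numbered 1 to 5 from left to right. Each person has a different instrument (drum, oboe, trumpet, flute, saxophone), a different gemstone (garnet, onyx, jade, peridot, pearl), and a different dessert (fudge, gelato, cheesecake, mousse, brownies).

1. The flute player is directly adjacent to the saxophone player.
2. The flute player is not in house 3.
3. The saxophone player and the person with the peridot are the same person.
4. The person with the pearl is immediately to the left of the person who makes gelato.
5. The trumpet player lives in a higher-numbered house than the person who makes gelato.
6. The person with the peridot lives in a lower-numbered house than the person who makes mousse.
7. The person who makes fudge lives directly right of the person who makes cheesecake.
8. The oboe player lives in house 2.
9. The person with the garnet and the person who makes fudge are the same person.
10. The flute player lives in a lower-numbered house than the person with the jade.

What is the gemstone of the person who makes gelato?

onyx

Clue 8: the oboe player is in house 2.
Clue 1: the flute player is in house 4.
The saxophone player is in house 3 (clue 3).
The person with the peridot is in house 3 (clue 3).
The person with the jade is in house 5 (clue 10).
House 1 instrument: only drum fits.
So house 5 gets trumpet for instrument.
The person with the garnet is narrowed to house 2 or 4; consider each.
Placing it in house 2 leads to a contradiction, so it's in house 4.
From clue 9, the person who makes fudge must be in house 4.
That leaves mousse as the dessert for house 5.
The person who makes cheesecake is in house 3 (clue 7).
House 1's dessert must be brownies (nothing else left).
House 2's dessert must be gelato (nothing else left).
Clue 4: the person with the pearl is in house 1.
That leaves onyx as the gemstone for house 2.
So: house 1 = drum/pearl/brownies, house 2 = oboe/onyx/gelato, house 3 = saxophone/peridot/cheesecake, house 4 = flute/garnet/fudge, house 5 = trumpet/jade/mousse.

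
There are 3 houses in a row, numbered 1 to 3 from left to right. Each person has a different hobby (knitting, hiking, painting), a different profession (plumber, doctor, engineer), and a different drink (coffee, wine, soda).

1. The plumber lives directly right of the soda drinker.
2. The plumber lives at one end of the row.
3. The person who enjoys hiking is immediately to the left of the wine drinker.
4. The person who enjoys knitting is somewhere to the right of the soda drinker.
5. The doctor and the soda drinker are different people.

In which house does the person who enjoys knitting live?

3

Clue 2 places the plumber in house 3.
By clue 1, the soda drinker is in house 2.
Clue 4: the person who enjoys knitting is in house 3.
From clue 5, the doctor must be in house 1.
The only profession still possible for house 2 is engineer.
House 1 drink: only coffee fits.
So house 3 gets wine for drink.
By clue 3, the person who enjoys hiking is in house 2.
House 1 hobby: only painting fits.
So: house 1 = painting/doctor/coffee, house 2 = hiking/engineer/soda, house 3 = knitting/plumber/wine.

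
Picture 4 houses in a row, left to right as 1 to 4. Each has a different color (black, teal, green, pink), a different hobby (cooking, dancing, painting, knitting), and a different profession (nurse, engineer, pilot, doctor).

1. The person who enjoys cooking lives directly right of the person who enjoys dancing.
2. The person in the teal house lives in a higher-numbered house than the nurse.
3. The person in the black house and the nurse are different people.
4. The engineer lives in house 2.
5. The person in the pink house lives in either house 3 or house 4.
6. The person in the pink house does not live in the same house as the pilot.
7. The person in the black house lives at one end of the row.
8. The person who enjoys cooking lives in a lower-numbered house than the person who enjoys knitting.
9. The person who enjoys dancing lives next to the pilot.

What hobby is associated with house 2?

dancing

From clue 4, the engineer must be in house 2.
The person who enjoys dancing is in house 2 (clue 9).
House 1's hobby must be painting (nothing else left).
House 4 hobby: only knitting fits.
That leaves doctor as the profession for house 4.
That leaves cooking as the hobby for house 3.
The person in the black house is narrowed to house 1 or 4; consider each.
Placing it in house 4 leads to a contradiction, so it's in house 1.
Clue 3: the nurse is in house 3.
That leaves pilot as the profession for house 1.
Clue 2: the person in the teal house is in house 4.
So house 2 gets green for color.
That leaves pink as the color for house 3.
So: house 1 = black/painting/pilot, house 2 = green/dancing/engineer, house 3 = pink/cooking/nurse, house 4 = teal/knitting/doctor.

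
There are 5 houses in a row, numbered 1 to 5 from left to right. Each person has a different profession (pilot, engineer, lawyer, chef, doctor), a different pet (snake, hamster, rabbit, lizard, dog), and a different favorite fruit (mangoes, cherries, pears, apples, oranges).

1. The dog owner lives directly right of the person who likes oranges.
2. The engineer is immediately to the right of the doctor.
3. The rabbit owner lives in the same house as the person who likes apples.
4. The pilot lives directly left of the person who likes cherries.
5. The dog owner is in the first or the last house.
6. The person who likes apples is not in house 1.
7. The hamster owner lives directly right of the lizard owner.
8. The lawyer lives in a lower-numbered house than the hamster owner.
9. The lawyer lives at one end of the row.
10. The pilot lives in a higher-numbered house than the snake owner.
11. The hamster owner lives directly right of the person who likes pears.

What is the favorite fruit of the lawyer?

mangoes

By clue 5, the dog owner is in house 5.
From clue 9, the lawyer must be in house 1.
Clue 1 places the person who likes oranges in house 4.
House 4 pet: only hamster fits.
By clue 7, the lizard owner is in house 3.
The person who likes pears is in house 3 (clue 11).
House 1's pet must be snake (nothing else left).
House 2 pet: only rabbit fits.
The only favorite fruit still possible for house 1 is mangoes.
The only favorite fruit still possible for house 2 is apples.
The only favorite fruit still possible for house 5 is cherries.
By clue 4, the pilot is in house 4.
Clue 2: the engineer is in house 3.
From clue 2, the doctor must be in house 2.
The only profession still possible for house 5 is chef.
So: house 1 = lawyer/snake/mangoes, house 2 = doctor/rabbit/apples, house 3 = engineer/lizard/pears, house 4 = pilot/hamster/oranges, house 5 = chef/dog/cherries.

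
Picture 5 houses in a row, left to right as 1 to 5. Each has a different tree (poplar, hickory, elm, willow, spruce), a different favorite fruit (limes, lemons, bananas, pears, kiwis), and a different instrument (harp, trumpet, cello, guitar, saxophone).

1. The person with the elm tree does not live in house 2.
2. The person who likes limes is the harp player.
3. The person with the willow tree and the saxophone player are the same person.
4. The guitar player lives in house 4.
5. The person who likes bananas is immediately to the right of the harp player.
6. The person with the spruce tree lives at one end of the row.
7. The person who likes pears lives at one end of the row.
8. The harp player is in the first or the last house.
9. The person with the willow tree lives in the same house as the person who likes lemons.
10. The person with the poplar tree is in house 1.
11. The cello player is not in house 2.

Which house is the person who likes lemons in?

3

From clue 4, the guitar player must be in house 4.
The harp player is in house 1 (clue 8).
From clue 10, the person with the poplar tree must be in house 1.
That leaves spruce as the tree for house 5.
The person who likes limes is in house 1 (clue 2).
Clue 5: the person who likes bananas is in house 2.
House 4 favorite fruit: only kiwis fits.
So house 5 gets pears for favorite fruit.
Clue 9: the person with the willow tree is in house 3.
House 2's tree must be hickory (nothing else left).
House 4's tree must be elm (nothing else left).
So house 3 gets lemons for favorite fruit.
By clue 3, the saxophone player is in house 3.
House 2 instrument: only trumpet fits.
House 5's instrument must be cello (nothing else left).
So: house 1 = poplar/limes/harp, house 2 = hickory/bananas/trumpet, house 3 = willow/lemons/saxophone, house 4 = elm/kiwis/guitar, house 5 = spruce/pears/cello.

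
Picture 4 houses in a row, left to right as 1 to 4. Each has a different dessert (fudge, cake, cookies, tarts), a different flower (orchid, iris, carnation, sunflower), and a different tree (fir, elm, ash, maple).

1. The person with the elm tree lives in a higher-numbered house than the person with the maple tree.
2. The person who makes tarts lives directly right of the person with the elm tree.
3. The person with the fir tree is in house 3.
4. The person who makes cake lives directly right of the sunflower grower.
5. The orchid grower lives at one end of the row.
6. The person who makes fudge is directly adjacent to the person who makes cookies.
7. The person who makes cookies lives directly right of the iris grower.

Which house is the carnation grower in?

Clue 3: the person with the fir tree is in house 3.
That leaves fudge as the dessert for house 1.
House 1's tree must be maple (nothing else left).
So house 2 gets elm for tree.
The only tree still possible for house 4 is ash.
From clue 2, the person who makes tarts must be in house 3.
By clue 6, the person who makes cookies is in house 2.
From clue 7, the iris grower must be in house 1.
House 4 dessert: only cake fits.
Clue 4 places the sunflower grower in house 3.
House 2's flower must be carnation (nothing else left).
So house 4 gets orchid for flower.
So: house 1 = fudge/iris/maple, house 2 = cookies/carnation/elm, house 3 = tarts/sunflower/fir, house 4 = cake/orchid/ash.

2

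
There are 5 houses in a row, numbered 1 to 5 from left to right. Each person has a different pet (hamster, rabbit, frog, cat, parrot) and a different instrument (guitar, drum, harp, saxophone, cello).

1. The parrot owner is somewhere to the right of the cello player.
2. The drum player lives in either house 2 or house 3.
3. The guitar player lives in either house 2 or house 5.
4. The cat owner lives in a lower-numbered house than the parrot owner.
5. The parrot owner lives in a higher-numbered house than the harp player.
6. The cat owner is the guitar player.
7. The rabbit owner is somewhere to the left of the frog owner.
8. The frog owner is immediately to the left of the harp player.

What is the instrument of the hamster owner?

Clue 6: the cat owner is in house 2.
Clue 6: the guitar player is in house 2.
House 1's instrument must be cello (nothing else left).
The only instrument still possible for house 3 is drum.
House 4's instrument must be harp (nothing else left).
So house 5 gets saxophone for instrument.
By clue 5, the parrot owner is in house 5.
Clue 7: the rabbit owner is in house 1.
House 3's pet must be frog (nothing else left).
House 4's pet must be hamster (nothing else left).
So: house 1 = rabbit/cello, house 2 = cat/guitar, house 3 = frog/drum, house 4 = hamster/harp, house 5 = parrot/saxophone.

harp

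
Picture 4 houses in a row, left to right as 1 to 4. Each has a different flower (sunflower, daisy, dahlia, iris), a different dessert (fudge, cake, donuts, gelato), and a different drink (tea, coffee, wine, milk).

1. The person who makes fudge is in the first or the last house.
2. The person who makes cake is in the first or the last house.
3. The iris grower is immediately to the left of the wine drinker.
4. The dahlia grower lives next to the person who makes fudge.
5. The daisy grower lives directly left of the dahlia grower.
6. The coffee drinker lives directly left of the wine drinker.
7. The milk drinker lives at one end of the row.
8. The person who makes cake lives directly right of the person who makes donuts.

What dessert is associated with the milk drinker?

Clue 8 places the person who makes cake in house 4.
Clue 8 places the person who makes donuts in house 3.
So house 4 gets sunflower for flower.
So house 2 gets gelato for dessert.
By clue 4, the dahlia grower is in house 2.
The daisy grower is in house 1 (clue 5).
House 3 flower: only iris fits.
So house 1 gets fudge for dessert.
Clue 3 places the wine drinker in house 4.
Clue 6 places the coffee drinker in house 3.
House 1 drink: only milk fits.
So house 2 gets tea for drink.
So: house 1 = daisy/fudge/milk, house 2 = dahlia/gelato/tea, house 3 = iris/donuts/coffee, house 4 = sunflower/cake/wine.

fudge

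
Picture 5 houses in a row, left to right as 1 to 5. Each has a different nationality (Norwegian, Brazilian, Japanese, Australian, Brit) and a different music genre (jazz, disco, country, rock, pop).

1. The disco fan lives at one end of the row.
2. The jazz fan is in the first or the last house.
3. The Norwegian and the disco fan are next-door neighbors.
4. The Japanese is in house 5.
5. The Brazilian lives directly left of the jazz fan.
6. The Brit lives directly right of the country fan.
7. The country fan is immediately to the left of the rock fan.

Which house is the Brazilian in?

The Japanese is in house 5 (clue 4).
From clue 5, the Brazilian must be in house 4.
Clue 5 places the jazz fan in house 5.
That leaves Australian as the nationality for house 1.
The only nationality still possible for house 3 is Brit.
The only music genre still possible for house 1 is disco.
From clue 6, the country fan must be in house 2.
Clue 7 places the rock fan in house 3.
The only nationality still possible for house 2 is Norwegian.
That leaves pop as the music genre for house 4.
So: house 1 = Australian/disco, house 2 = Norwegian/country, house 3 = Brit/rock, house 4 = Brazilian/pop, house 5 = Japanese/jazz.

4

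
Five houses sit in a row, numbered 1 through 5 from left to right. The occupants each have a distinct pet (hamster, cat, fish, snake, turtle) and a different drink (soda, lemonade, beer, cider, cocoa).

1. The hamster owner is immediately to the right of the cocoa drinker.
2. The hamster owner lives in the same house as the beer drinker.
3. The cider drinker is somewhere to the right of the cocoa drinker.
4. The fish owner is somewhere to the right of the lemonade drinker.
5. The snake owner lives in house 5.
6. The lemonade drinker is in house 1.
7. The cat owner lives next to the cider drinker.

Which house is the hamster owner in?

Clue 5 places the snake owner in house 5.
Clue 6 places the lemonade drinker in house 1.
The only pet still possible for house 1 is turtle.
The hamster owner is narrowed to house 3 or 4; consider each.
Placing it in house 4 leads to a contradiction, so it's in house 3.
Clue 1 places the cocoa drinker in house 2.
By clue 2, the beer drinker is in house 3.
Clue 7: the cat owner is in house 4.
By clue 7, the cider drinker is in house 5.
The only pet still possible for house 2 is fish.
So house 4 gets soda for drink.
So: house 1 = turtle/lemonade, house 2 = fish/cocoa, house 3 = hamster/beer, house 4 = cat/soda, house 5 = snake/cider.

3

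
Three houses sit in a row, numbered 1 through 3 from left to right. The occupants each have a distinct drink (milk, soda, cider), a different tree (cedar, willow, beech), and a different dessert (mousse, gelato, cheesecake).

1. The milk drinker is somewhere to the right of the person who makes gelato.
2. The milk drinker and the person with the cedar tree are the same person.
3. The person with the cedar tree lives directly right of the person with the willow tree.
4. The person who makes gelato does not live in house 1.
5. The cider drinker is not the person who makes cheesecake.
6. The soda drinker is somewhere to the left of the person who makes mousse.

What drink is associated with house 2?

The person who makes gelato is in house 2 (clue 4).
House 1 dessert: only cheesecake fits.
That leaves mousse as the dessert for house 3.
The milk drinker is in house 3 (clue 1).
By clue 2, the person with the cedar tree is in house 3.
From clue 3, the person with the willow tree must be in house 2.
The only drink still possible for house 1 is soda.
That leaves cider as the drink for house 2.
The only tree still possible for house 1 is beech.
So: house 1 = soda/beech/cheesecake, house 2 = cider/willow/gelato, house 3 = milk/cedar/mousse.

cider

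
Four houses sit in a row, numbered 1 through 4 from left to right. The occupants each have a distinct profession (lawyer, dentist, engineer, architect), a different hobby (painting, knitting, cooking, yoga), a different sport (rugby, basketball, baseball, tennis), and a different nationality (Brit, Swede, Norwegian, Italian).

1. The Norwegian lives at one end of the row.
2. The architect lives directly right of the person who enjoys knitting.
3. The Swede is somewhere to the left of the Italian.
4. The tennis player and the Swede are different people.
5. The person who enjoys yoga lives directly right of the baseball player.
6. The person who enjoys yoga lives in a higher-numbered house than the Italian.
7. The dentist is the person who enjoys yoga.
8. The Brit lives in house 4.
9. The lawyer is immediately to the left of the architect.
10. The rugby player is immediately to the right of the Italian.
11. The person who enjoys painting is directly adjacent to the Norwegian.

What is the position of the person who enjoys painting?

By clue 8, the Brit is in house 4.
House 1 nationality: only Norwegian fits.
By clue 3, the Swede is in house 2.
By clue 3, the Italian is in house 3.
By clue 6, the person who enjoys yoga is in house 4.
By clue 7, the dentist is in house 4.
By clue 10, the rugby player is in house 4.
The person who enjoys painting is in house 2 (clue 11).
Clue 2: the architect is in house 2.
Clue 2 places the person who enjoys knitting in house 1.
The baseball player is in house 3 (clue 5).
From clue 9, the lawyer must be in house 1.
So house 3 gets engineer for profession.
House 3's hobby must be cooking (nothing else left).
That leaves tennis as the sport for house 1.
House 2 sport: only basketball fits.
So: house 1 = lawyer/knitting/tennis/Norwegian, house 2 = architect/painting/basketball/Swede, house 3 = engineer/cooking/baseball/Italian, house 4 = dentist/yoga/rugby/Brit.

2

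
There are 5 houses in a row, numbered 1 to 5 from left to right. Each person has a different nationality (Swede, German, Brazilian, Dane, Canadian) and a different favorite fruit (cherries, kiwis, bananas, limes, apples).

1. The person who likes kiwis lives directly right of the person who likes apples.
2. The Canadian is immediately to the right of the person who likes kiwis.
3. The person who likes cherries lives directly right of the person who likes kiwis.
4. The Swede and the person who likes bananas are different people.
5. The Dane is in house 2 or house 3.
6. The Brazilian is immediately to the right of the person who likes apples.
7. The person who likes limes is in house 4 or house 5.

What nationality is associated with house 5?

Swede

The Dane is narrowed to house 2 or 3; consider each.
Placing it in house 3 leads to a contradiction, so it's in house 2.
House 1 favorite fruit: only bananas fits.
The only nationality still possible for house 1 is German.
So house 2 gets apples for favorite fruit.
House 3 favorite fruit: only kiwis fits.
Clue 2 places the Canadian in house 4.
From clue 3, the person who likes cherries must be in house 4.
Clue 6 places the Brazilian in house 3.
So house 5 gets Swede for nationality.
House 5's favorite fruit must be limes (nothing else left).
So: house 1 = German/bananas, house 2 = Dane/apples, house 3 = Brazilian/kiwis, house 4 = Canadian/cherries, house 5 = Swede/limes.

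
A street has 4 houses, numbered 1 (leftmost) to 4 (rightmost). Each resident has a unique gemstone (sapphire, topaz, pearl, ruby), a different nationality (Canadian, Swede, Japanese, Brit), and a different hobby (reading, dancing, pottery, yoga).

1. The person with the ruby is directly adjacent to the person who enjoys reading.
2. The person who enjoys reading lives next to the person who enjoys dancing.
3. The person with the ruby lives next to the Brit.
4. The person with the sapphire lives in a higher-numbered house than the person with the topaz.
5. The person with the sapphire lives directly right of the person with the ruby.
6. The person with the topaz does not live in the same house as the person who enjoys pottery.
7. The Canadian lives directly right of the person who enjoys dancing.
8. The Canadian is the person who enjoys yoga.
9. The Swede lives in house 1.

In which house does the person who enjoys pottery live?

1

By clue 9, the Swede is in house 1.
The person with the ruby is narrowed to house 1 or 2 or 3; consider each.
Placing it in house 1 and house 2 leads to a contradiction, so it's in house 3.
Clue 5 places the person with the sapphire in house 4.
House 3 nationality: only Japanese fits.
The person with the pearl is narrowed to house 1 or 2; consider each.
Placing it in house 2 leads to a contradiction, so it's in house 1.
House 2 gemstone: only topaz fits.
The Brit is narrowed to house 2 or 4; consider each.
Placing it in house 4 leads to a contradiction, so it's in house 2.
The only nationality still possible for house 4 is Canadian.
Clue 7: the person who enjoys dancing is in house 3.
From clue 8, the person who enjoys yoga must be in house 4.
The only hobby still possible for house 1 is pottery.
That leaves reading as the hobby for house 2.
So: house 1 = pearl/Swede/pottery, house 2 = topaz/Brit/reading, house 3 = ruby/Japanese/dancing, house 4 = sapphire/Canadian/yoga.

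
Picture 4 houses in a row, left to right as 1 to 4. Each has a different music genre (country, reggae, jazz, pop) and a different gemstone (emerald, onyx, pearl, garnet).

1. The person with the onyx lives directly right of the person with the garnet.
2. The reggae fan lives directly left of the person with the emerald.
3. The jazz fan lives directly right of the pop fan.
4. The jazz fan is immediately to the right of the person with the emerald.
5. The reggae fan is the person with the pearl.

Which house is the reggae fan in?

The only gemstone still possible for house 4 is onyx.
By clue 1, the person with the garnet is in house 3.
House 1 gemstone: only pearl fits.
So house 2 gets emerald for gemstone.
By clue 2, the reggae fan is in house 1.
By clue 4, the jazz fan is in house 3.
The only music genre still possible for house 2 is pop.
House 4's music genre must be country (nothing else left).
So: house 1 = reggae/pearl, house 2 = pop/emerald, house 3 = jazz/garnet, house 4 = country/onyx.

1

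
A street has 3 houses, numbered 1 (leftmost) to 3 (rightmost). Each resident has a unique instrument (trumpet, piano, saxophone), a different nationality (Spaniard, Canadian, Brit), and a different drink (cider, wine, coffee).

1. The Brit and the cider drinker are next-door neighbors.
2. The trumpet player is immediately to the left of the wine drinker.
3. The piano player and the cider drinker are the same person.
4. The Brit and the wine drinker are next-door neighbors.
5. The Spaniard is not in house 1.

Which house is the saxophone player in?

3

The trumpet player is narrowed to house 1 or 2; consider each.
Placing it in house 1 leads to a contradiction, so it's in house 2.
By clue 2, the wine drinker is in house 3.
By clue 4, the Brit is in house 2.
The only nationality still possible for house 1 is Canadian.
House 3's nationality must be Spaniard (nothing else left).
The cider drinker is in house 1 (clue 1).
From clue 3, the piano player must be in house 1.
The only instrument still possible for house 3 is saxophone.
That leaves coffee as the drink for house 2.
So: house 1 = piano/Canadian/cider, house 2 = trumpet/Brit/coffee, house 3 = saxophone/Spaniard/wine.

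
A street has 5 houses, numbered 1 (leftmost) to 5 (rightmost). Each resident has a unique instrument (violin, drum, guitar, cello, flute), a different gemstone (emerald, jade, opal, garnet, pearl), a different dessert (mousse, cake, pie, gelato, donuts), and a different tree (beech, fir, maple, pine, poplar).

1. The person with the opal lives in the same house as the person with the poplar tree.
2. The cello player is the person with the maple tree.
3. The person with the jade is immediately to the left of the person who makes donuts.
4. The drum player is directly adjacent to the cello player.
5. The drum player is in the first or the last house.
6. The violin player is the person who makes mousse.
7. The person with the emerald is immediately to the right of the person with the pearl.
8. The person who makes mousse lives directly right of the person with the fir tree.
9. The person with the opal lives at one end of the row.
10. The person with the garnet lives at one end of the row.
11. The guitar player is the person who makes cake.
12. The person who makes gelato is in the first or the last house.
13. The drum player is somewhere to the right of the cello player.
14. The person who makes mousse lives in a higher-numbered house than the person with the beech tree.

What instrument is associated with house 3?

violin

By clue 13, the drum player is in house 5.
By clue 4, the cello player is in house 4.
Clue 2 places the person with the maple tree in house 4.
The only tree still possible for house 3 is pine.
So house 5 gets poplar for tree.
By clue 1, the person with the opal is in house 5.
House 1's gemstone must be garnet (nothing else left).
The violin player is narrowed to house 2 or 3; consider each.
Placing it in house 2 leads to a contradiction, so it's in house 3.
Clue 6 places the person who makes mousse in house 3.
Clue 8: the person with the fir tree is in house 2.
The only tree still possible for house 1 is beech.
House 2 gemstone: only pearl fits.
By clue 7, the person with the emerald is in house 3.
The only gemstone still possible for house 4 is jade.
Clue 3: the person who makes donuts is in house 5.
So house 4 gets pie for dessert.
The only dessert still possible for house 1 is gelato.
So house 2 gets cake for dessert.
Clue 11: the guitar player is in house 2.
The only instrument still possible for house 1 is flute.
So: house 1 = flute/garnet/gelato/beech, house 2 = guitar/pearl/cake/fir, house 3 = violin/emerald/mousse/pine, house 4 = cello/jade/pie/maple, house 5 = drum/opal/donuts/poplar.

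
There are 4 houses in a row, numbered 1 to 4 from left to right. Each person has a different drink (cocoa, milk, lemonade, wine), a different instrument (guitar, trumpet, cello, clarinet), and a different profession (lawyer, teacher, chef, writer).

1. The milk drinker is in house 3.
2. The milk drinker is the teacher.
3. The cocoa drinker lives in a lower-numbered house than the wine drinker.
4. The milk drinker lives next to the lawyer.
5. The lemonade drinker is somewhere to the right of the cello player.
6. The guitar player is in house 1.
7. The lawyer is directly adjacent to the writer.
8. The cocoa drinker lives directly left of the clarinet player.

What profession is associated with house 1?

Clue 1: the milk drinker is in house 3.
The teacher is in house 3 (clue 2).
The guitar player is in house 1 (clue 6).
So house 1 gets cocoa for drink.
House 1 profession: only writer fits.
From clue 5, the lemonade drinker must be in house 4.
Clue 7: the lawyer is in house 2.
From clue 8, the clarinet player must be in house 2.
The only drink still possible for house 2 is wine.
That leaves trumpet as the instrument for house 4.
House 4's profession must be chef (nothing else left).
So house 3 gets cello for instrument.
So: house 1 = cocoa/guitar/writer, house 2 = wine/clarinet/lawyer, house 3 = milk/cello/teacher, house 4 = lemonade/trumpet/chef.

writer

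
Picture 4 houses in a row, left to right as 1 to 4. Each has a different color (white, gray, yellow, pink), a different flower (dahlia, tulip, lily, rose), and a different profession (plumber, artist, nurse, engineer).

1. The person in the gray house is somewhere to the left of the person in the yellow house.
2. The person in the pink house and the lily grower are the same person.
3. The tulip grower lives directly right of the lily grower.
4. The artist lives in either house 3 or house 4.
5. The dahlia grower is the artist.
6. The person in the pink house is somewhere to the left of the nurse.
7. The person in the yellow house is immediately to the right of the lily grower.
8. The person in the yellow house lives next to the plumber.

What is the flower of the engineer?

rose

The dahlia grower is narrowed to house 3 or 4; consider each.
Placing it in house 3 leads to a contradiction, so it's in house 4.
Clue 5 places the artist in house 4.
So house 4 gets white for color.
The only color still possible for house 3 is yellow.
By clue 7, the lily grower is in house 2.
Clue 8 places the plumber in house 2.
House 1's flower must be rose (nothing else left).
That leaves tulip as the flower for house 3.
So house 1 gets engineer for profession.
So house 3 gets nurse for profession.
From clue 2, the person in the pink house must be in house 2.
So house 1 gets gray for color.
So: house 1 = gray/rose/engineer, house 2 = pink/lily/plumber, house 3 = yellow/tulip/nurse, house 4 = white/dahlia/artist.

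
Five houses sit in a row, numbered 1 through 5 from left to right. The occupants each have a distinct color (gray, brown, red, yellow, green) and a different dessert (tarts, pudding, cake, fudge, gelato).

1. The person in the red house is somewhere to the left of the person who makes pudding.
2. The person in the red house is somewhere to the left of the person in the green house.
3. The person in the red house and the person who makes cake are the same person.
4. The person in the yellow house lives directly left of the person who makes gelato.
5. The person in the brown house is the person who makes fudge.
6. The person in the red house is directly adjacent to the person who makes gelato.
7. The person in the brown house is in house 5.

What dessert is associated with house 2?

Clue 7: the person in the brown house is in house 5.
The person who makes fudge is in house 5 (clue 5).
The person in the green house is narrowed to house 2 or 3 or 4; consider each.
Placing it in house 2 and house 3 leads to a contradiction, so it's in house 4.
The person in the gray house is narrowed to house 1 or 2 or 3; consider each.
Placing it in house 1 and house 3 leads to a contradiction, so it's in house 2.
The person in the red house is narrowed to house 1 or 3; consider each.
Placing it in house 1 leads to a contradiction, so it's in house 3.
Clue 1 places the person who makes pudding in house 4.
Clue 3: the person who makes cake is in house 3.
So house 1 gets yellow for color.
House 1 dessert: only tarts fits.
House 2's dessert must be gelato (nothing else left).
So: house 1 = yellow/tarts, house 2 = gray/gelato, house 3 = red/cake, house 4 = green/pudding, house 5 = brown/fudge.

gelato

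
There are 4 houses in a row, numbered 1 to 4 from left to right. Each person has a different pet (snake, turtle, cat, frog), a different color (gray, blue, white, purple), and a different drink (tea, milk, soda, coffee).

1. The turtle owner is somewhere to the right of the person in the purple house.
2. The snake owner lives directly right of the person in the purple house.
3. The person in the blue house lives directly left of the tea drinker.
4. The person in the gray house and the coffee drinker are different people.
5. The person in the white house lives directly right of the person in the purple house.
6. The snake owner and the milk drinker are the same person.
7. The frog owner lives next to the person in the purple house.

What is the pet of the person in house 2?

The snake owner is narrowed to house 2 or 3 or 4; consider each.
Placing it in house 2 and house 4 leads to a contradiction, so it's in house 3.
From clue 2, the person in the purple house must be in house 2.
From clue 5, the person in the white house must be in house 3.
Clue 6: the milk drinker is in house 3.
So house 1 gets frog for pet.
The only color still possible for house 4 is gray.
By clue 1, the turtle owner is in house 4.
From clue 3, the tea drinker must be in house 2.
So house 2 gets cat for pet.
That leaves blue as the color for house 1.
The only drink still possible for house 1 is coffee.
House 4 drink: only soda fits.
So: house 1 = frog/blue/coffee, house 2 = cat/purple/tea, house 3 = snake/white/milk, house 4 = turtle/gray/soda.

cat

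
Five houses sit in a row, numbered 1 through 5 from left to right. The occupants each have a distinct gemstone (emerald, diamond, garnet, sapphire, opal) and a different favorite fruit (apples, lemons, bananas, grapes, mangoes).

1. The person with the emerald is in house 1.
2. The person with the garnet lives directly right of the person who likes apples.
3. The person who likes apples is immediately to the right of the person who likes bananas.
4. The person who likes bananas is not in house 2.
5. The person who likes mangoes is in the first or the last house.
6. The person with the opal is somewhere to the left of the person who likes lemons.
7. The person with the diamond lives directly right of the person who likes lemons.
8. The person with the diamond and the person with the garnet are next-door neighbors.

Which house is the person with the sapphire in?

The person with the emerald is in house 1 (clue 1).
Clue 8 places the person with the diamond in house 4.
Clue 7: the person who likes lemons is in house 3.
House 1 favorite fruit: only bananas fits.
House 5 favorite fruit: only mangoes fits.
By clue 3, the person who likes apples is in house 2.
Clue 6: the person with the opal is in house 2.
So house 4 gets grapes for favorite fruit.
From clue 2, the person with the garnet must be in house 3.
The only gemstone still possible for house 5 is sapphire.
So: house 1 = emerald/bananas, house 2 = opal/apples, house 3 = garnet/lemons, house 4 = diamond/grapes, house 5 = sapphire/mangoes.

5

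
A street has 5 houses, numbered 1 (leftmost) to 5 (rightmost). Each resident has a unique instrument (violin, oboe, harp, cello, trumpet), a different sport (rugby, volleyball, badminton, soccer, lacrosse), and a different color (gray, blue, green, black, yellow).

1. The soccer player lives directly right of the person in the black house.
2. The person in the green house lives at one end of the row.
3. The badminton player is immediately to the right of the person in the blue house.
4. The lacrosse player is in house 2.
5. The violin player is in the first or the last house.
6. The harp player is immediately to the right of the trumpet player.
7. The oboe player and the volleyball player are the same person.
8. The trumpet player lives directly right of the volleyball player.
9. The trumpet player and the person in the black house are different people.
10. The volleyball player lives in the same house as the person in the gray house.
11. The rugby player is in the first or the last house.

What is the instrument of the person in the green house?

The lacrosse player is in house 2 (clue 4).
The harp player is narrowed to house 3 or 5; consider each.
Placing it in house 5 leads to a contradiction, so it's in house 3.
Clue 6: the trumpet player is in house 2.
Clue 8: the volleyball player is in house 1.
The person in the gray house is in house 1 (clue 10).
That leaves cello as the instrument for house 4.
House 5 instrument: only violin fits.
The only color still possible for house 5 is green.
The only instrument still possible for house 1 is oboe.
House 3's sport must be badminton (nothing else left).
So house 4 gets soccer for sport.
House 5's sport must be rugby (nothing else left).
By clue 1, the person in the black house is in house 3.
Clue 3 places the person in the blue house in house 2.
That leaves yellow as the color for house 4.
So: house 1 = oboe/volleyball/gray, house 2 = trumpet/lacrosse/blue, house 3 = harp/badminton/black, house 4 = cello/soccer/yellow, house 5 = violin/rugby/green.

violin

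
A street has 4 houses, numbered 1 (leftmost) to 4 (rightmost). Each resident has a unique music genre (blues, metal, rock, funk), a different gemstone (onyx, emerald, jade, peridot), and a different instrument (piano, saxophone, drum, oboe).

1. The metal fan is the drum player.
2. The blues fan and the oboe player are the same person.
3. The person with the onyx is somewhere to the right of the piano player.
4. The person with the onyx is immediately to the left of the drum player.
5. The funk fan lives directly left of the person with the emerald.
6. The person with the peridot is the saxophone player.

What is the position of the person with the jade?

The metal fan is narrowed to house 3 or 4; consider each.
Placing it in house 3 leads to a contradiction, so it's in house 4.
Clue 1 places the drum player in house 4.
From clue 4, the person with the onyx must be in house 3.
The only instrument still possible for house 3 is oboe.
Clue 2 places the blues fan in house 3.
House 1 music genre: only funk fits.
So house 2 gets rock for music genre.
By clue 5, the person with the emerald is in house 2.
That leaves peridot as the gemstone for house 1.
So house 4 gets jade for gemstone.
Clue 6: the saxophone player is in house 1.
That leaves piano as the instrument for house 2.
So: house 1 = funk/peridot/saxophone, house 2 = rock/emerald/piano, house 3 = blues/onyx/oboe, house 4 = metal/jade/drum.

4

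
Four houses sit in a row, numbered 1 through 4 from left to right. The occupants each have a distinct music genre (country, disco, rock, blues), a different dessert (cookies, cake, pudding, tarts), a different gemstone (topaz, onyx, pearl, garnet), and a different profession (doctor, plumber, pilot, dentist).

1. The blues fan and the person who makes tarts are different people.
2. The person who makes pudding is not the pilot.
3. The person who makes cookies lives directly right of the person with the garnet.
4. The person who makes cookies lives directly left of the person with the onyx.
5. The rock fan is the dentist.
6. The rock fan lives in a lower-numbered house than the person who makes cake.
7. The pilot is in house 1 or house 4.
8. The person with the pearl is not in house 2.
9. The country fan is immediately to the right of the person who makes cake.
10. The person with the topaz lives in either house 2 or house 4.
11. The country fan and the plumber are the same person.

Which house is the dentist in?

The country fan is narrowed to house 3 or 4; consider each.
Placing it in house 3 leads to a contradiction, so it's in house 4.
From clue 9, the person who makes cake must be in house 3.
From clue 11, the plumber must be in house 4.
So house 1 gets pilot for profession.
That leaves dentist as the profession for house 2.
House 3's profession must be doctor (nothing else left).
The person with the garnet is in house 1 (clue 3).
From clue 4, the person with the onyx must be in house 3.
By clue 5, the rock fan is in house 2.
House 1 dessert: only tarts fits.
So house 2 gets cookies for dessert.
That leaves pudding as the dessert for house 4.
House 2 gemstone: only topaz fits.
The only gemstone still possible for house 4 is pearl.
Clue 1 places the blues fan in house 3.
House 1 music genre: only disco fits.
So: house 1 = disco/tarts/garnet/pilot, house 2 = rock/cookies/topaz/dentist, house 3 = blues/cake/onyx/doctor, house 4 = country/pudding/pearl/plumber.

2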